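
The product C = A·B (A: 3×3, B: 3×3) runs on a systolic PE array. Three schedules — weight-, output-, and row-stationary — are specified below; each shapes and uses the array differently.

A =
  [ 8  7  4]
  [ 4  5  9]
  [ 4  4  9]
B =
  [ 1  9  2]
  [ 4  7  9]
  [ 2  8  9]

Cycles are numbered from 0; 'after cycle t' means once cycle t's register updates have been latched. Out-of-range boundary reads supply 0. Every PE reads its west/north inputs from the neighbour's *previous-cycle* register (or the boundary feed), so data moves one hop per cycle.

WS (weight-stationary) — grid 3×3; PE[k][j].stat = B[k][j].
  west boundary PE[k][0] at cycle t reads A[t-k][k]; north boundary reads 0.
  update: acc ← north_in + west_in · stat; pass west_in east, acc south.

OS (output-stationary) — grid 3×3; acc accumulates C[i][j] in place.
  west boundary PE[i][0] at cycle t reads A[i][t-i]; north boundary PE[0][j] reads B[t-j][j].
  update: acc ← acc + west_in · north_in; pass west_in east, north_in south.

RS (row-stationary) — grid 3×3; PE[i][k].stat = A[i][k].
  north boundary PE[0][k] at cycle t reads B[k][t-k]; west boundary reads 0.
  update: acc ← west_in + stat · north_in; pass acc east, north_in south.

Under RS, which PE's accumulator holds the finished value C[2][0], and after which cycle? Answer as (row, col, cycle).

RS: C[2][0] accumulates in PE[2][2]:
  0: (2,2).acc=0  regs=<0,0>
  1: (2,2).acc=0  regs=<0,0>
  2: (2,2).acc=0  regs=<0,0>
  3: (2,2).acc=0  regs=<0,0>
  4: (2,2).acc=38  regs=<38,2>

(row, col, cycle) = (2, 2, 4)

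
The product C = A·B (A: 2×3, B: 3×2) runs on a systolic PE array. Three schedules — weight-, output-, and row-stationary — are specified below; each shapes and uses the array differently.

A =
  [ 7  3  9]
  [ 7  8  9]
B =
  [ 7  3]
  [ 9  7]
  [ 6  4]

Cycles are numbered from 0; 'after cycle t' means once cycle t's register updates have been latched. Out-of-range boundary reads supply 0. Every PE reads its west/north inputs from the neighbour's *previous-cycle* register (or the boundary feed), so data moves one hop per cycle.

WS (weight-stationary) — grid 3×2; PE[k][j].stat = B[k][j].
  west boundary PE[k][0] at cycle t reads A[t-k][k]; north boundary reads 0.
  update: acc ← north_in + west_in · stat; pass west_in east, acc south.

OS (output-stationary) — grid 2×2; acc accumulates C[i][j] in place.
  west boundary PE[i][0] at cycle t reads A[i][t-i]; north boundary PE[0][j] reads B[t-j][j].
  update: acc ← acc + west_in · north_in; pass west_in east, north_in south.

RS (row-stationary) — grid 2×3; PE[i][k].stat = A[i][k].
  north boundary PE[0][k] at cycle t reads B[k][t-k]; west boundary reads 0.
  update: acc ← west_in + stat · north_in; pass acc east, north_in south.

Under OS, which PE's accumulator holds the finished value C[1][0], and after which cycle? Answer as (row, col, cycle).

(row, col, cycle) = (1, 0, 3)

OS — PE[1][0] is where C[1][0] collects:
  0: (1,0).acc=0  regs=<0,0>
  1: (1,0).acc=49  regs=<7,7>
  2: (1,0).acc=121  regs=<8,9>
  3: (1,0).acc=175  regs=<9,6>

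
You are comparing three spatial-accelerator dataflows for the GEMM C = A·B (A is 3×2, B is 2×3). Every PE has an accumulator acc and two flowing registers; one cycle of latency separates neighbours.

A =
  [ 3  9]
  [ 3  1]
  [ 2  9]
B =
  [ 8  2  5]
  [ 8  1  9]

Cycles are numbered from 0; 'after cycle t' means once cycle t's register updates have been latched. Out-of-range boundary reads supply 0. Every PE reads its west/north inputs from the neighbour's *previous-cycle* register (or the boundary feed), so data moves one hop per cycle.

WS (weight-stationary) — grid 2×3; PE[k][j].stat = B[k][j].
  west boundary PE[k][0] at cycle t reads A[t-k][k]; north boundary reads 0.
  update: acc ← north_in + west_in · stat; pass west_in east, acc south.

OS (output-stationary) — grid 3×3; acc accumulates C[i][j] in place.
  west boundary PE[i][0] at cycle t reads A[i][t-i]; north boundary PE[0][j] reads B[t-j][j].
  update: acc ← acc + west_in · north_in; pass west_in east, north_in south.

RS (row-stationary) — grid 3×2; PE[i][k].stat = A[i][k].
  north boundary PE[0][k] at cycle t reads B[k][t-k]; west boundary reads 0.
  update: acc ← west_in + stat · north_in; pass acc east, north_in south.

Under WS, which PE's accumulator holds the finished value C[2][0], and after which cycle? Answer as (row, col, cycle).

Under WS, C[2][0] lands at PE[1][0]:
  @0  [1,0]  acc 0  |  →0  ↓0
  @1  [1,0]  acc 96  |  →9  ↓96
  @2  [1,0]  acc 32  |  →1  ↓32
  @3  [1,0]  acc 88  |  →9  ↓88

(row, col, cycle) = (1, 0, 3)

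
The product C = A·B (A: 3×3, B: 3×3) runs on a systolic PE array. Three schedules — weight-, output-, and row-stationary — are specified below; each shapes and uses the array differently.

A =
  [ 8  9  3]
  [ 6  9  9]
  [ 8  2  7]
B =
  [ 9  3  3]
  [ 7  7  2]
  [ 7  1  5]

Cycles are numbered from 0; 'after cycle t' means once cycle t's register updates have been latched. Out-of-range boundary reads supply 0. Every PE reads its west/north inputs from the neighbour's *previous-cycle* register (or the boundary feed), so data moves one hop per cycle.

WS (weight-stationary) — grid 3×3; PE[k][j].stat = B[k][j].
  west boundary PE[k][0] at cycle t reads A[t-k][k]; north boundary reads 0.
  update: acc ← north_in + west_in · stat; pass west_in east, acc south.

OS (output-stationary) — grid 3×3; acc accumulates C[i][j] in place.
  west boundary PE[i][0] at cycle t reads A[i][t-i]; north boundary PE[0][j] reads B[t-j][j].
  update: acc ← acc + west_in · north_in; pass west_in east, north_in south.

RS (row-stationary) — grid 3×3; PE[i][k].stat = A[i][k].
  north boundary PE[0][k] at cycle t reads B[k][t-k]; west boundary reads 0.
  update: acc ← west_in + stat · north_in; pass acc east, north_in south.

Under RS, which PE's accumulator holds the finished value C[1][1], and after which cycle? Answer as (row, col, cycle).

(row, col, cycle) = (1, 2, 4)

RS — PE[1][2] is where C[1][1] collects:
  cycle 0: PE[1][2] → acc 0, east 0, south 0
  cycle 1: PE[1][2] → acc 0, east 0, south 0
  cycle 2: PE[1][2] → acc 0, east 0, south 0
  cycle 3: PE[1][2] → acc 180, east 180, south 7
  cycle 4: PE[1][2] → acc 90, east 90, south 1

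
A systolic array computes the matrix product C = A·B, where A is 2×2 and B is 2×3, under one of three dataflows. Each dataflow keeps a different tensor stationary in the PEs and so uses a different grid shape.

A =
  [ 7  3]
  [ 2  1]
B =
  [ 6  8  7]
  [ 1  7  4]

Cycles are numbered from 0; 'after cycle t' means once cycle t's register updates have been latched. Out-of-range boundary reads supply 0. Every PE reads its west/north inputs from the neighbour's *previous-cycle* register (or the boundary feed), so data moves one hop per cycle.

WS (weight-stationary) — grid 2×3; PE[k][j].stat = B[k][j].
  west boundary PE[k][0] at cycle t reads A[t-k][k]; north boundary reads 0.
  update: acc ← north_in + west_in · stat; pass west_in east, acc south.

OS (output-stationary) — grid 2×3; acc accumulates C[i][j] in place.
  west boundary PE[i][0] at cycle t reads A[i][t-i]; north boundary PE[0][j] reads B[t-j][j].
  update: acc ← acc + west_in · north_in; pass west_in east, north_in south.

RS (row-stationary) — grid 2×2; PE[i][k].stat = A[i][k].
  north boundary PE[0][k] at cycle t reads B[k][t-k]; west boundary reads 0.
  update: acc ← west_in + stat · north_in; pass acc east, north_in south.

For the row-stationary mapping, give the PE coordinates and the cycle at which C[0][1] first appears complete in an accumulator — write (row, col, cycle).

RS — PE[0][1] is where C[0][1] collects:
  step 0 · PE0,1: acc=0; fwd→0 fwd↓0
  step 1 · PE0,1: acc=45; fwd→45 fwd↓1
  step 2 · PE0,1: acc=77; fwd→77 fwd↓7

(row, col, cycle) = (0, 1, 2)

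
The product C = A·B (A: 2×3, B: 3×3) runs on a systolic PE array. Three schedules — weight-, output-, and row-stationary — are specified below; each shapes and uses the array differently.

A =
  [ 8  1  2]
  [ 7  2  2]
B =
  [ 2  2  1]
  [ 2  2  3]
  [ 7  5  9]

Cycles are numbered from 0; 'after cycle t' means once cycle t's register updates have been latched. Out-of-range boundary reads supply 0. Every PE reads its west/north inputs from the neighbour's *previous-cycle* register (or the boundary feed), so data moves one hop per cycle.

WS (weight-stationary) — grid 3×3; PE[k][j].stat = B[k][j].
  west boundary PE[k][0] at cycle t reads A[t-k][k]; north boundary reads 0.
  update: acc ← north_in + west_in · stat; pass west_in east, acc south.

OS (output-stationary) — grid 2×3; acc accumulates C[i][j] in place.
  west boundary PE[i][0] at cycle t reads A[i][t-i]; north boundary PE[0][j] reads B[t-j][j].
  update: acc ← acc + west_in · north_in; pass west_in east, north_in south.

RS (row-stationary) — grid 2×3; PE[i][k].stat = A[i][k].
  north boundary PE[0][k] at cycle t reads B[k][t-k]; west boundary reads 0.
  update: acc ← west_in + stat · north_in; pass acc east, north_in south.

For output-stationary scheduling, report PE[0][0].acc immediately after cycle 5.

OS 2×3: PE[0][0] cycle-by-cycle (with neighbour feeds):
  after 0 — PE[0][0] acc=16, pass-E 8, pass-S 2
  after 1 — PE[0][0] acc=18, pass-E 1, pass-S 2
  after 2 — PE[0][0] acc=32, pass-E 2, pass-S 7
  after 3 — PE[0][0] acc=32, pass-E 0, pass-S 0
  after 4 — PE[0][0] acc=32, pass-E 0, pass-S 0
  after 5 — PE[0][0] acc=32, pass-E 0, pass-S 0

PE[0][0].acc = 32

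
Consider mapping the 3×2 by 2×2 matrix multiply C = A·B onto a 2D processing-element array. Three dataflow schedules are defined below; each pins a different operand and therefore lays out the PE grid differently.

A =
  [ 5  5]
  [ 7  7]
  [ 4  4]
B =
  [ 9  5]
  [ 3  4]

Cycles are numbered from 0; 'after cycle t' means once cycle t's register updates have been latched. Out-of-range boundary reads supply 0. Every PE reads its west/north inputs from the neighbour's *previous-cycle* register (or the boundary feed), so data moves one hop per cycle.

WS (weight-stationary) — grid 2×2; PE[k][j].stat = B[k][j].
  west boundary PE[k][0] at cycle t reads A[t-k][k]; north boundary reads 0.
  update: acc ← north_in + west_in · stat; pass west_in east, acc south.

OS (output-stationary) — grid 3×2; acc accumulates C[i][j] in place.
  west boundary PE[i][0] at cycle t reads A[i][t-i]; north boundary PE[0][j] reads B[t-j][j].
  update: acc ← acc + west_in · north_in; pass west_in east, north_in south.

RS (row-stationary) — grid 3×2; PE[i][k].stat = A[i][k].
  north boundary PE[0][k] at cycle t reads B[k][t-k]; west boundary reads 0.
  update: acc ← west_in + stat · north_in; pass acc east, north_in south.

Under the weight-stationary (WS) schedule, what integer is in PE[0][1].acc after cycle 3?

WS on a 2×2 grid — tracing PE[0][1] and its feeders:
  step 0 · PE0,0: acc=45; fwd→5 fwd↓45
  step 0 · PE0,1: acc=0; fwd→0 fwd↓0
  step 1 · PE0,0: acc=63; fwd→7 fwd↓63
  step 1 · PE0,1: acc=25; fwd→5 fwd↓25
  step 2 · PE0,0: acc=36; fwd→4 fwd↓36
  step 2 · PE0,1: acc=35; fwd→7 fwd↓35
  step 3 · PE0,0: acc=0; fwd→0 fwd↓0
  step 3 · PE0,1: acc=20; fwd→4 fwd↓20

PE[0][1].acc = 20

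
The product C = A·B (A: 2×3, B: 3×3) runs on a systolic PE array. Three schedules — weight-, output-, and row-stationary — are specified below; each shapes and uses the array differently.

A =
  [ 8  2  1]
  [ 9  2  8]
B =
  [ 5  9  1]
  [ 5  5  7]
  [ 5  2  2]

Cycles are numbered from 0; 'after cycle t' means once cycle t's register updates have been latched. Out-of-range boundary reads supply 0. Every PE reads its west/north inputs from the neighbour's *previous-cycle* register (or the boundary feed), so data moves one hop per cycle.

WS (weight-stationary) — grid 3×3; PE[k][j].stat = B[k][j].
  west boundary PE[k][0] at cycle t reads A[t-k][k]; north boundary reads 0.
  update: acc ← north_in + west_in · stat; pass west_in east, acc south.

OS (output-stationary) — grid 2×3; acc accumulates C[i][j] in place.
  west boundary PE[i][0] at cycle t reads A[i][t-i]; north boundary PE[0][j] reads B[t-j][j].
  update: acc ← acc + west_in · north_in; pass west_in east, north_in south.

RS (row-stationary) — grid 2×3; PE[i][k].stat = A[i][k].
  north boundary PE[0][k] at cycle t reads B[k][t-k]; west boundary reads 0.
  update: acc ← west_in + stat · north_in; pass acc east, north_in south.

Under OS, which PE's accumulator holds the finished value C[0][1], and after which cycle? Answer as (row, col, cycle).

OS: C[0][1] accumulates in PE[0][1]:
  c0 r0c1: 0 / 0 / 0
  c1 r0c1: 72 / 8 / 9
  c2 r0c1: 82 / 2 / 5
  c3 r0c1: 84 / 1 / 2

(row, col, cycle) = (0, 1, 3)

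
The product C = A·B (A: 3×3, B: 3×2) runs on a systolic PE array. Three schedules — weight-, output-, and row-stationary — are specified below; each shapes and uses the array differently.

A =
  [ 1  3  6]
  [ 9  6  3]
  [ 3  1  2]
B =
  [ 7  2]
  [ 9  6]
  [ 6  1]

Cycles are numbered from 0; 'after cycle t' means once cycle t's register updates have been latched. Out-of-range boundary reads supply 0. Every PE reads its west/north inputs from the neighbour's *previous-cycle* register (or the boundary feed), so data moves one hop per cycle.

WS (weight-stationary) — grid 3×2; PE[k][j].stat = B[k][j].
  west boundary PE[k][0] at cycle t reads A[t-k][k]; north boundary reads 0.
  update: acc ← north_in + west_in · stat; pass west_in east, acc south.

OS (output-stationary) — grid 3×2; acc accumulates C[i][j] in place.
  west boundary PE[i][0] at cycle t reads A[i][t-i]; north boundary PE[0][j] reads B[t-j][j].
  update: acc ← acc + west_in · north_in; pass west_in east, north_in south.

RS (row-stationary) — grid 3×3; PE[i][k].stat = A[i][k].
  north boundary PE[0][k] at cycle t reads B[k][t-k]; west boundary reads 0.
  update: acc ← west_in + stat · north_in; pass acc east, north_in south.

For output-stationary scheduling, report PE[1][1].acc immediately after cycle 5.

Tracing OS — 3×2 array, target PE[1][1]:
  cycle 0: PE[0][1] → acc 0, east 0, south 0
  cycle 0: PE[1][0] → acc 0, east 0, south 0
  cycle 0: PE[1][1] → acc 0, east 0, south 0
  cycle 1: PE[0][1] → acc 2, east 1, south 2
  cycle 1: PE[1][0] → acc 63, east 9, south 7
  cycle 1: PE[1][1] → acc 0, east 0, south 0
  cycle 2: PE[0][1] → acc 20, east 3, south 6
  cycle 2: PE[1][0] → acc 117, east 6, south 9
  cycle 2: PE[1][1] → acc 18, east 9, south 2
  cycle 3: PE[0][1] → acc 26, east 6, south 1
  cycle 3: PE[1][0] → acc 135, east 3, south 6
  cycle 3: PE[1][1] → acc 54, east 6, south 6
  cycle 4: PE[0][1] → acc 26, east 0, south 0
  cycle 4: PE[1][0] → acc 135, east 0, south 0
  cycle 4: PE[1][1] → acc 57, east 3, south 1
  cycle 5: PE[0][1] → acc 26, east 0, south 0
  cycle 5: PE[1][0] → acc 135, east 0, south 0
  cycle 5: PE[1][1] → acc 57, east 0, south 0

PE[1][1].acc = 57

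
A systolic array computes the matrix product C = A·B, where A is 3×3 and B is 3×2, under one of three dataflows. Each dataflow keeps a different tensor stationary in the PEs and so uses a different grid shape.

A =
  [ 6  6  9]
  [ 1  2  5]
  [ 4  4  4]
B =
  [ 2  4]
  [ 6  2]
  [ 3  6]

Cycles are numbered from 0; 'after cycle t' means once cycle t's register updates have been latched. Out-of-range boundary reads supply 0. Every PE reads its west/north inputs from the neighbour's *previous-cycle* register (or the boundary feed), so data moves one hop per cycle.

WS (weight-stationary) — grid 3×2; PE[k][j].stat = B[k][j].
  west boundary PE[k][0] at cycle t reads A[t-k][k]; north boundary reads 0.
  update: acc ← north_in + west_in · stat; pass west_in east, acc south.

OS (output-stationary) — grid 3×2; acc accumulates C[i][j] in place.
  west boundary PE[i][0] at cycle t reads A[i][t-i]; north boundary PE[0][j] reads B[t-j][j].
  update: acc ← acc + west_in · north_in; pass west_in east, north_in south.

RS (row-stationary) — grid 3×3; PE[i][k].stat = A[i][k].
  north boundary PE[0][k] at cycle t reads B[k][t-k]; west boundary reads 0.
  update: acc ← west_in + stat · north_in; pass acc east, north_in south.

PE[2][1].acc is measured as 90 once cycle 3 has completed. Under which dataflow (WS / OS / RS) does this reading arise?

dataflow = WS

WS (3×2 grid), PE[2][1]:
  [0] (2,1) acc=0 (h:0 v:0)
  [1] (2,1) acc=0 (h:0 v:0)
  [2] (2,1) acc=0 (h:0 v:0)
  [3] (2,1) acc=90 (h:9 v:90)
OS (3×2 grid), PE[2][1]:
  [0] (2,1) acc=0 (h:0 v:0)
  [1] (2,1) acc=0 (h:0 v:0)
  [2] (2,1) acc=0 (h:0 v:0)
  [3] (2,1) acc=16 (h:4 v:4)
RS (3×3 grid), PE[2][1]:
  [0] (2,1) acc=0 (h:0 v:0)
  [1] (2,1) acc=0 (h:0 v:0)
  [2] (2,1) acc=0 (h:0 v:0)
  [3] (2,1) acc=32 (h:32 v:6)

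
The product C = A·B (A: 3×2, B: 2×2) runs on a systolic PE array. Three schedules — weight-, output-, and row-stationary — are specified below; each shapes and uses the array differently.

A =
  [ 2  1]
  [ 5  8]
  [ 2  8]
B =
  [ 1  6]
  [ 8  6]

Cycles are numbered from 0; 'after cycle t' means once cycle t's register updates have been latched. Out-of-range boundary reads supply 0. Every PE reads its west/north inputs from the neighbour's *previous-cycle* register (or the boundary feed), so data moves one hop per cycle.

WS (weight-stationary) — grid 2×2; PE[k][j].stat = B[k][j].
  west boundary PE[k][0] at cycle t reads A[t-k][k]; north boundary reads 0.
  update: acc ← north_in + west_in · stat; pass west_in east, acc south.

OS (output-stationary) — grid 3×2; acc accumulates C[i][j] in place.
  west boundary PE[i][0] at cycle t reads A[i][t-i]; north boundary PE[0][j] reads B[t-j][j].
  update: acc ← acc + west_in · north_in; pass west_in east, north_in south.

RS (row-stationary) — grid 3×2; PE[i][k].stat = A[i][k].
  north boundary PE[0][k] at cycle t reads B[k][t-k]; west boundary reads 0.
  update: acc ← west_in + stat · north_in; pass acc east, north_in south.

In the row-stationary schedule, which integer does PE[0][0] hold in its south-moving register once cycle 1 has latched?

RS on a 3×2 grid — tracing PE[0][0] and its feeders:
  @0  [0,0]  acc 2  |  →2  ↓1
  @1  [0,0]  acc 12  |  →12  ↓6

register = 6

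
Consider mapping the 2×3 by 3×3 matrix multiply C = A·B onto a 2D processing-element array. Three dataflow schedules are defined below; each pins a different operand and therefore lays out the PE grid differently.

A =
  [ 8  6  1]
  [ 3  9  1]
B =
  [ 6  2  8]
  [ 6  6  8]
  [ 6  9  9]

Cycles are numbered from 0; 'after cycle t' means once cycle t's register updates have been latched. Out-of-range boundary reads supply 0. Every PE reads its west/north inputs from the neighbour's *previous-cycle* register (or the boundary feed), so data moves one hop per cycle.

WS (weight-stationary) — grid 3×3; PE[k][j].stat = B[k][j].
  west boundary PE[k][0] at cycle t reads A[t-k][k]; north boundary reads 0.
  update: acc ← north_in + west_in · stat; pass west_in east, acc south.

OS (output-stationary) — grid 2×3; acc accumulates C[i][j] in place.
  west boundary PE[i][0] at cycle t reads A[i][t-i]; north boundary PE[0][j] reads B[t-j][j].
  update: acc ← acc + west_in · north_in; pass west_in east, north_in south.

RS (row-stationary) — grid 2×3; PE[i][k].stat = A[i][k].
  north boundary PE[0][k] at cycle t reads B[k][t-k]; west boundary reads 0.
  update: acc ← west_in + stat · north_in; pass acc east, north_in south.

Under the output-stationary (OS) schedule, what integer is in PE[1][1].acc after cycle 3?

PE[1][1].acc = 60

OS on a 2×3 grid — tracing PE[1][1] and its feeders:
  after 0 — PE[0][1] acc=0, pass-E 0, pass-S 0
  after 0 — PE[1][0] acc=0, pass-E 0, pass-S 0
  after 0 — PE[1][1] acc=0, pass-E 0, pass-S 0
  after 1 — PE[0][1] acc=16, pass-E 8, pass-S 2
  after 1 — PE[1][0] acc=18, pass-E 3, pass-S 6
  after 1 — PE[1][1] acc=0, pass-E 0, pass-S 0
  after 2 — PE[0][1] acc=52, pass-E 6, pass-S 6
  after 2 — PE[1][0] acc=72, pass-E 9, pass-S 6
  after 2 — PE[1][1] acc=6, pass-E 3, pass-S 2
  after 3 — PE[0][1] acc=61, pass-E 1, pass-S 9
  after 3 — PE[1][0] acc=78, pass-E 1, pass-S 6
  after 3 — PE[1][1] acc=60, pass-E 9, pass-S 6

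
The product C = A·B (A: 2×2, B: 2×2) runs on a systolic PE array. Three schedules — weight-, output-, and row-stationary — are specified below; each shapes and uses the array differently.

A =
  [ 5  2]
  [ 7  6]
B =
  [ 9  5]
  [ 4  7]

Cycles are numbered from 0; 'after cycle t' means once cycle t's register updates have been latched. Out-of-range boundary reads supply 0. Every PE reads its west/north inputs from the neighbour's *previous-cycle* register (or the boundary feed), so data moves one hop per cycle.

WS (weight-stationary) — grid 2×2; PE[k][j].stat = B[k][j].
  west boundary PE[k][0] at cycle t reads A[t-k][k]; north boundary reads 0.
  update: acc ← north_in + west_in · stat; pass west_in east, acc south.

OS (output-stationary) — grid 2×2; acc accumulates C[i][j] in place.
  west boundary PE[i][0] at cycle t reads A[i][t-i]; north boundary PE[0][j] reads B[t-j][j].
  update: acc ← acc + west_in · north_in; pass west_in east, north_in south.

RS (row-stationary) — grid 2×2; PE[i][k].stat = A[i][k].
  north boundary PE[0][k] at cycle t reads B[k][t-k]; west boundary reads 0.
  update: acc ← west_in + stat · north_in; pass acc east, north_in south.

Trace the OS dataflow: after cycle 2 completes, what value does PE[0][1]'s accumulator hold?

PE[0][1].acc = 39

Tracing OS — 2×2 array, target PE[0][1]:
  step 0 · PE0,0: acc=45; fwd→5 fwd↓9
  step 0 · PE0,1: acc=0; fwd→0 fwd↓0
  step 1 · PE0,0: acc=53; fwd→2 fwd↓4
  step 1 · PE0,1: acc=25; fwd→5 fwd↓5
  step 2 · PE0,0: acc=53; fwd→0 fwd↓0
  step 2 · PE0,1: acc=39; fwd→2 fwd↓7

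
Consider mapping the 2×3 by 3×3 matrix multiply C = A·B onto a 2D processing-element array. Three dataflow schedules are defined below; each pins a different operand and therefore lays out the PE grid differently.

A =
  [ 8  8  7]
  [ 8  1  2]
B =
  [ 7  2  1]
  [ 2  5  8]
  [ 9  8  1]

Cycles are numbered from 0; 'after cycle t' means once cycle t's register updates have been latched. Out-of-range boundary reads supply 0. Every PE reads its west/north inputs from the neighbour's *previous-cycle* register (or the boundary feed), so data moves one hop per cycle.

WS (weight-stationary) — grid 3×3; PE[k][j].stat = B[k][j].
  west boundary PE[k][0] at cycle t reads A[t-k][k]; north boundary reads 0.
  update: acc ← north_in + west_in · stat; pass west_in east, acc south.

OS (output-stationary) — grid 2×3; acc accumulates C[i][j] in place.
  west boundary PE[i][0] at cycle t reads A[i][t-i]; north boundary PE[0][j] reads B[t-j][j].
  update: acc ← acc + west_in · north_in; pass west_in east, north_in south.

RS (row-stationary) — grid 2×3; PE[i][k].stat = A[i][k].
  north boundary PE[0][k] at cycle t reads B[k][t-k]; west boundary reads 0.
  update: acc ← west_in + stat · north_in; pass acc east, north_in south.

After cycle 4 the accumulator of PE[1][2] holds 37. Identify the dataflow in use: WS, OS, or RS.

— WS: 3×3; PE[1][2] trace:
  step 0 · PE1,2: acc=0; fwd→0 fwd↓0
  step 1 · PE1,2: acc=0; fwd→0 fwd↓0
  step 2 · PE1,2: acc=0; fwd→0 fwd↓0
  step 3 · PE1,2: acc=72; fwd→8 fwd↓72
  step 4 · PE1,2: acc=16; fwd→1 fwd↓16
— OS: 2×3; PE[1][2] trace:
  step 0 · PE1,2: acc=0; fwd→0 fwd↓0
  step 1 · PE1,2: acc=0; fwd→0 fwd↓0
  step 2 · PE1,2: acc=0; fwd→0 fwd↓0
  step 3 · PE1,2: acc=8; fwd→8 fwd↓1
  step 4 · PE1,2: acc=16; fwd→1 fwd↓8
— RS: 2×3; PE[1][2] trace:
  step 0 · PE1,2: acc=0; fwd→0 fwd↓0
  step 1 · PE1,2: acc=0; fwd→0 fwd↓0
  step 2 · PE1,2: acc=0; fwd→0 fwd↓0
  step 3 · PE1,2: acc=76; fwd→76 fwd↓9
  step 4 · PE1,2: acc=37; fwd→37 fwd↓8

dataflow = RS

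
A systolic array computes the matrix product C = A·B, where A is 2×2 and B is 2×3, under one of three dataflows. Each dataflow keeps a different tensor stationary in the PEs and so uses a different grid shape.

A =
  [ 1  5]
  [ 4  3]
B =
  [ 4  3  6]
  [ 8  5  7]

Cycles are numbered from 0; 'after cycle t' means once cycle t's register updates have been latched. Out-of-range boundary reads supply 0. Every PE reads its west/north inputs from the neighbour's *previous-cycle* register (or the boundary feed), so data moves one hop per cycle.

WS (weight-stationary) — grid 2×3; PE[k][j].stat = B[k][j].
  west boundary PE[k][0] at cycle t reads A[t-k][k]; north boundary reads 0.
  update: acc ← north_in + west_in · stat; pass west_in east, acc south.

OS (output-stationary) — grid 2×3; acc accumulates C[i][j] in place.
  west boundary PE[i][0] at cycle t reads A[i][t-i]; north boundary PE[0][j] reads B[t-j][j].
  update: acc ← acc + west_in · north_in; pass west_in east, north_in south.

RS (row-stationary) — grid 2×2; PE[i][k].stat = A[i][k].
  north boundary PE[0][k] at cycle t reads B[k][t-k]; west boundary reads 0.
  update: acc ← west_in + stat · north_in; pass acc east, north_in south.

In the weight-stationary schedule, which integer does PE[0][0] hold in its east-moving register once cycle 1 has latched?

WS (2×3). Following PE[0][0] plus its west/north inputs:
  t=0 PE[0][0]: acc=4 h=1 v=4
  t=1 PE[0][0]: acc=16 h=4 v=16

register = 4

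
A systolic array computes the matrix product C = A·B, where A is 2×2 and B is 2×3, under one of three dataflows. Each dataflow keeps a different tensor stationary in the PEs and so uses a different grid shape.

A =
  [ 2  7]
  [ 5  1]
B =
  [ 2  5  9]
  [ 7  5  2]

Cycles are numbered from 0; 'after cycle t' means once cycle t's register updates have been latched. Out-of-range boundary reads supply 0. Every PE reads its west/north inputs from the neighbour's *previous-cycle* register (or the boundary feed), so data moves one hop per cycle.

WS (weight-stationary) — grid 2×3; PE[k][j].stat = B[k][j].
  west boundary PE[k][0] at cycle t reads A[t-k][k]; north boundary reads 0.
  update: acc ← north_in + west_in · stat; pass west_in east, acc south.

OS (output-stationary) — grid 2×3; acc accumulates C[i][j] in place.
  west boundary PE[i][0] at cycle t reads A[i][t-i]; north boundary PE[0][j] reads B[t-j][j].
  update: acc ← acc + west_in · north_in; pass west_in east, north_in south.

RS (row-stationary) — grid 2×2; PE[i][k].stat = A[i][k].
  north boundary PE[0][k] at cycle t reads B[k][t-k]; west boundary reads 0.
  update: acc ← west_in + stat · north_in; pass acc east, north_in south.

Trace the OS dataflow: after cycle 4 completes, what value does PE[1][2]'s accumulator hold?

Tracing OS — 2×3 array, target PE[1][2]:
  @0  [0,2]  acc 0  |  →0  ↓0
  @0  [1,1]  acc 0  |  →0  ↓0
  @0  [1,2]  acc 0  |  →0  ↓0
  @1  [0,2]  acc 0  |  →0  ↓0
  @1  [1,1]  acc 0  |  →0  ↓0
  @1  [1,2]  acc 0  |  →0  ↓0
  @2  [0,2]  acc 18  |  →2  ↓9
  @2  [1,1]  acc 25  |  →5  ↓5
  @2  [1,2]  acc 0  |  →0  ↓0
  @3  [0,2]  acc 32  |  →7  ↓2
  @3  [1,1]  acc 30  |  →1  ↓5
  @3  [1,2]  acc 45  |  →5  ↓9
  @4  [0,2]  acc 32  |  →0  ↓0
  @4  [1,1]  acc 30  |  →0  ↓0
  @4  [1,2]  acc 47  |  →1  ↓2

PE[1][2].acc = 47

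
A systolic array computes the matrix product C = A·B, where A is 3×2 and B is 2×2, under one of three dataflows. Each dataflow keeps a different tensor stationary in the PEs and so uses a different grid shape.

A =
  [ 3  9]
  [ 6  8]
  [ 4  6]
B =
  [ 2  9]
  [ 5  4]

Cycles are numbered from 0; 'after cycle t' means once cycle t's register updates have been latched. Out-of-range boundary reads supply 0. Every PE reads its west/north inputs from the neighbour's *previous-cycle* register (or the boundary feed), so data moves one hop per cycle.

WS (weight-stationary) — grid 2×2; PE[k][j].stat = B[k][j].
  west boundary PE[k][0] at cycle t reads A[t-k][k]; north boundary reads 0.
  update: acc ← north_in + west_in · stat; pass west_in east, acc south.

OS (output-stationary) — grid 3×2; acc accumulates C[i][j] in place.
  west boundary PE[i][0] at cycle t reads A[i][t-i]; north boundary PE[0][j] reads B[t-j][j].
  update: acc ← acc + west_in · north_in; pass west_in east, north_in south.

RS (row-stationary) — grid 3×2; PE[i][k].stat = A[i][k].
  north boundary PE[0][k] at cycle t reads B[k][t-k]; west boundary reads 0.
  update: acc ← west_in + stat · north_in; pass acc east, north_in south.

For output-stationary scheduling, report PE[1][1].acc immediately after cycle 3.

PE[1][1].acc = 86

OS (3×2). Following PE[1][1] plus its west/north inputs:
  c0 r0c1: 0 / 0 / 0
  c0 r1c0: 0 / 0 / 0
  c0 r1c1: 0 / 0 / 0
  c1 r0c1: 27 / 3 / 9
  c1 r1c0: 12 / 6 / 2
  c1 r1c1: 0 / 0 / 0
  c2 r0c1: 63 / 9 / 4
  c2 r1c0: 52 / 8 / 5
  c2 r1c1: 54 / 6 / 9
  c3 r0c1: 63 / 0 / 0
  c3 r1c0: 52 / 0 / 0
  c3 r1c1: 86 / 8 / 4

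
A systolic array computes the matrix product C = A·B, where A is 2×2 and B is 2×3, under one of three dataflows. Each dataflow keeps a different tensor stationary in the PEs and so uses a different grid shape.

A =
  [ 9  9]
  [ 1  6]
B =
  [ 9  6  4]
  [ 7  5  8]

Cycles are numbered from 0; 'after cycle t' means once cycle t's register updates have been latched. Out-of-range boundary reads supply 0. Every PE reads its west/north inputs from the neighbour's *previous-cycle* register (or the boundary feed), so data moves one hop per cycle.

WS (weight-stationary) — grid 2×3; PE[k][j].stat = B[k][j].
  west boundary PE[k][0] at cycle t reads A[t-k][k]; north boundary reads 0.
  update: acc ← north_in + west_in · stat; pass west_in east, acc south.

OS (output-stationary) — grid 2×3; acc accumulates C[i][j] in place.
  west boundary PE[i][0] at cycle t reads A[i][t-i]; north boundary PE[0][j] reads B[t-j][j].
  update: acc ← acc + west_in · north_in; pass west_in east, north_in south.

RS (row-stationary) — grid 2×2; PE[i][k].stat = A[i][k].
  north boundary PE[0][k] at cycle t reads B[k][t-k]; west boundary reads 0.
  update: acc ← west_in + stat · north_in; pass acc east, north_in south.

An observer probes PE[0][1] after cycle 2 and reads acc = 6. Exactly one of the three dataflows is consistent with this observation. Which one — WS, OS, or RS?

dataflow = WS

Under WS (2×3), PE[0][1]:
  step 0 · PE0,1: acc=0; fwd→0 fwd↓0
  step 1 · PE0,1: acc=54; fwd→9 fwd↓54
  step 2 · PE0,1: acc=6; fwd→1 fwd↓6
Under OS (2×3), PE[0][1]:
  step 0 · PE0,1: acc=0; fwd→0 fwd↓0
  step 1 · PE0,1: acc=54; fwd→9 fwd↓6
  step 2 · PE0,1: acc=99; fwd→9 fwd↓5
Under RS (2×2), PE[0][1]:
  step 0 · PE0,1: acc=0; fwd→0 fwd↓0
  step 1 · PE0,1: acc=144; fwd→144 fwd↓7
  step 2 · PE0,1: acc=99; fwd→99 fwd↓5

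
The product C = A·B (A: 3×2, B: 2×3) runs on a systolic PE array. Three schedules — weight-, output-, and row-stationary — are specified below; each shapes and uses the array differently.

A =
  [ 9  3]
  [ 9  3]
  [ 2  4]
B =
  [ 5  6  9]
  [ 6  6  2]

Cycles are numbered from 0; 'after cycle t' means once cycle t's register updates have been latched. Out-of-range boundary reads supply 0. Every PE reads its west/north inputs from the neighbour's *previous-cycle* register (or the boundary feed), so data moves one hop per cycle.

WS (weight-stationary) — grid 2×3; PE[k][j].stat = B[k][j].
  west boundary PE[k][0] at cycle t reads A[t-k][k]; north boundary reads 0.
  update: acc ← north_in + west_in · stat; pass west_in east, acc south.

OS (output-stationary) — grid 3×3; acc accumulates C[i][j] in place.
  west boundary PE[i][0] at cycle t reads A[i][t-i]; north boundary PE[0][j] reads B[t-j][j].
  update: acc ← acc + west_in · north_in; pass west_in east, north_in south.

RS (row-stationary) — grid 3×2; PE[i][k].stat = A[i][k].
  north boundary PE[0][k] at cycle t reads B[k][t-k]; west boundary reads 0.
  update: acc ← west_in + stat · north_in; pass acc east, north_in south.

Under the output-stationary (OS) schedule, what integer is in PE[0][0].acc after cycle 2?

OS (3×3). Following PE[0][0] plus its west/north inputs:
  cycle 0: PE[0][0] → acc 45, east 9, south 5
  cycle 1: PE[0][0] → acc 63, east 3, south 6
  cycle 2: PE[0][0] → acc 63, east 0, south 0

PE[0][0].acc = 63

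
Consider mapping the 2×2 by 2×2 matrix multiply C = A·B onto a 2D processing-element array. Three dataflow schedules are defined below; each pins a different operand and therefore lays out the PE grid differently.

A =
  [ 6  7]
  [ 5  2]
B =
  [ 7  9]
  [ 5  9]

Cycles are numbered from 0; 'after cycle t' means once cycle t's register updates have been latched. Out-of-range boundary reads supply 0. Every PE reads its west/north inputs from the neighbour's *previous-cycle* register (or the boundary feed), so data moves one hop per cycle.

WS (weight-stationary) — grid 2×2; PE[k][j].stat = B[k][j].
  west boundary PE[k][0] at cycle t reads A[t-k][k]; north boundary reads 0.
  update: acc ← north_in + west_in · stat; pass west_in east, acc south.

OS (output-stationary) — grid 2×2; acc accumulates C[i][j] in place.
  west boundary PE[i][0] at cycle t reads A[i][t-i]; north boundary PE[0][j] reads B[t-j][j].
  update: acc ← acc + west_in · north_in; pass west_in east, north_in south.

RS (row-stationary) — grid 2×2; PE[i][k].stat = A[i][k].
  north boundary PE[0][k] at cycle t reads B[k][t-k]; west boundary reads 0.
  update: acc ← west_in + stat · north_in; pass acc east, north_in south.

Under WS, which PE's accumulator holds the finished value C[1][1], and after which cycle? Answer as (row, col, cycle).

Under WS, C[1][1] lands at PE[1][1]:
  after 0 — PE[1][1] acc=0, pass-E 0, pass-S 0
  after 1 — PE[1][1] acc=0, pass-E 0, pass-S 0
  after 2 — PE[1][1] acc=117, pass-E 7, pass-S 117
  after 3 — PE[1][1] acc=63, pass-E 2, pass-S 63

(row, col, cycle) = (1, 1, 3)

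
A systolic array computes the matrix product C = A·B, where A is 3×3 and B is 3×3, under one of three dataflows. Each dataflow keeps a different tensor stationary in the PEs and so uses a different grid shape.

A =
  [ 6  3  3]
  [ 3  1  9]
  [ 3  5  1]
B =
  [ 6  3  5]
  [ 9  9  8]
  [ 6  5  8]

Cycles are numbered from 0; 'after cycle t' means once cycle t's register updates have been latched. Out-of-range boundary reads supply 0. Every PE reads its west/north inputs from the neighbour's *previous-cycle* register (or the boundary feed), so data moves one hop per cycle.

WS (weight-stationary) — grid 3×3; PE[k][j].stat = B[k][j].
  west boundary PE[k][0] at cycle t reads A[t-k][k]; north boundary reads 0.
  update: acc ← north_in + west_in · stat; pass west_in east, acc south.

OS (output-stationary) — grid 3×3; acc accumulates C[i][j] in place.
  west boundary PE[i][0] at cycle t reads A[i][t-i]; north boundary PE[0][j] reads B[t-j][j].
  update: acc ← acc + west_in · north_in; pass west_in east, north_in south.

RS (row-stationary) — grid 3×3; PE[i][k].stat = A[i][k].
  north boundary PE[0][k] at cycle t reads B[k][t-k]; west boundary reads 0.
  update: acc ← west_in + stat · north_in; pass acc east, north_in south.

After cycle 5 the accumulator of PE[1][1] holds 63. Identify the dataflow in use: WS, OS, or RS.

WS [3×3] PE[1][1] across cycles:
  [0] (1,1) acc=0 (h:0 v:0)
  [1] (1,1) acc=0 (h:0 v:0)
  [2] (1,1) acc=45 (h:3 v:45)
  [3] (1,1) acc=18 (h:1 v:18)
  [4] (1,1) acc=54 (h:5 v:54)
  [5] (1,1) acc=0 (h:0 v:0)
OS [3×3] PE[1][1] across cycles:
  [0] (1,1) acc=0 (h:0 v:0)
  [1] (1,1) acc=0 (h:0 v:0)
  [2] (1,1) acc=9 (h:3 v:3)
  [3] (1,1) acc=18 (h:1 v:9)
  [4] (1,1) acc=63 (h:9 v:5)
  [5] (1,1) acc=63 (h:0 v:0)
RS [3×3] PE[1][1] across cycles:
  [0] (1,1) acc=0 (h:0 v:0)
  [1] (1,1) acc=0 (h:0 v:0)
  [2] (1,1) acc=27 (h:27 v:9)
  [3] (1,1) acc=18 (h:18 v:9)
  [4] (1,1) acc=23 (h:23 v:8)
  [5] (1,1) acc=0 (h:0 v:0)

dataflow = OS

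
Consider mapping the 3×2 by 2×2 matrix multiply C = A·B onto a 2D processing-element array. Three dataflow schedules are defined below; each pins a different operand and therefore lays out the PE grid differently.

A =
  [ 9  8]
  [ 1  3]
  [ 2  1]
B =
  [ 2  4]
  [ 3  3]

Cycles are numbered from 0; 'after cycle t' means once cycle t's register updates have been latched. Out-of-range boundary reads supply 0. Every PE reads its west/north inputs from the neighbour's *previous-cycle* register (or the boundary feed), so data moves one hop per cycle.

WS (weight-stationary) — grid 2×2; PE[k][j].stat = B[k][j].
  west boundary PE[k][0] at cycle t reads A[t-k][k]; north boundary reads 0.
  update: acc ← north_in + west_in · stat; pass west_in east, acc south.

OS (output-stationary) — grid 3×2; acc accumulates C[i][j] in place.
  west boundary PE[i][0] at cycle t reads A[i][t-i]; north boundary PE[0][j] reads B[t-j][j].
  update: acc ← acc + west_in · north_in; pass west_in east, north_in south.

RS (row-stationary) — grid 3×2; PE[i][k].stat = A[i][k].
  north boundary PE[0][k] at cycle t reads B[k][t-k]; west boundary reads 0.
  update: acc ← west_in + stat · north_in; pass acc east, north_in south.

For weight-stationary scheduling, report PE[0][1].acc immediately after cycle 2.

PE[0][1].acc = 4

WS (2×2). Following PE[0][1] plus its west/north inputs:
  after 0 — PE[0][0] acc=18, pass-E 9, pass-S 18
  after 0 — PE[0][1] acc=0, pass-E 0, pass-S 0
  after 1 — PE[0][0] acc=2, pass-E 1, pass-S 2
  after 1 — PE[0][1] acc=36, pass-E 9, pass-S 36
  after 2 — PE[0][0] acc=4, pass-E 2, pass-S 4
  after 2 — PE[0][1] acc=4, pass-E 1, pass-S 4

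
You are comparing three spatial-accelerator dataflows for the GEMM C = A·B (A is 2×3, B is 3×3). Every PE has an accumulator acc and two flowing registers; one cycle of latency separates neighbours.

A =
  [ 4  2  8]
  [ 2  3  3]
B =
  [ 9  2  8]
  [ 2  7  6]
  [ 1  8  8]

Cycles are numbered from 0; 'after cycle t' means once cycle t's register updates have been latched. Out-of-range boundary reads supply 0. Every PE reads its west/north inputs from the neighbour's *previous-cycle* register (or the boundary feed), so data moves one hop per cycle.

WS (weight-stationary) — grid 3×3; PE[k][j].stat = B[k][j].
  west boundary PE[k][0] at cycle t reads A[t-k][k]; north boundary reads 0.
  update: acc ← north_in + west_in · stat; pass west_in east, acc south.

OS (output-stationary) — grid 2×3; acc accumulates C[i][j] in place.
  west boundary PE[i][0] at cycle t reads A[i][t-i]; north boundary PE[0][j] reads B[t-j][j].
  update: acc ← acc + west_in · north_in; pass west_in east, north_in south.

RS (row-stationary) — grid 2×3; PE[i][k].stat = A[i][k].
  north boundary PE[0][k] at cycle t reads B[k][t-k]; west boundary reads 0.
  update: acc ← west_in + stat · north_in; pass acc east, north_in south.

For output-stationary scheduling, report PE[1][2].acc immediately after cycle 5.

PE[1][2].acc = 58

OS (2×3). Following PE[1][2] plus its west/north inputs:
  after 0 — PE[0][2] acc=0, pass-E 0, pass-S 0
  after 0 — PE[1][1] acc=0, pass-E 0, pass-S 0
  after 0 — PE[1][2] acc=0, pass-E 0, pass-S 0
  after 1 — PE[0][2] acc=0, pass-E 0, pass-S 0
  after 1 — PE[1][1] acc=0, pass-E 0, pass-S 0
  after 1 — PE[1][2] acc=0, pass-E 0, pass-S 0
  after 2 — PE[0][2] acc=32, pass-E 4, pass-S 8
  after 2 — PE[1][1] acc=4, pass-E 2, pass-S 2
  after 2 — PE[1][2] acc=0, pass-E 0, pass-S 0
  after 3 — PE[0][2] acc=44, pass-E 2, pass-S 6
  after 3 — PE[1][1] acc=25, pass-E 3, pass-S 7
  after 3 — PE[1][2] acc=16, pass-E 2, pass-S 8
  after 4 — PE[0][2] acc=108, pass-E 8, pass-S 8
  after 4 — PE[1][1] acc=49, pass-E 3, pass-S 8
  after 4 — PE[1][2] acc=34, pass-E 3, pass-S 6
  after 5 — PE[0][2] acc=108, pass-E 0, pass-S 0
  after 5 — PE[1][1] acc=49, pass-E 0, pass-S 0
  after 5 — PE[1][2] acc=58, pass-E 3, pass-S 8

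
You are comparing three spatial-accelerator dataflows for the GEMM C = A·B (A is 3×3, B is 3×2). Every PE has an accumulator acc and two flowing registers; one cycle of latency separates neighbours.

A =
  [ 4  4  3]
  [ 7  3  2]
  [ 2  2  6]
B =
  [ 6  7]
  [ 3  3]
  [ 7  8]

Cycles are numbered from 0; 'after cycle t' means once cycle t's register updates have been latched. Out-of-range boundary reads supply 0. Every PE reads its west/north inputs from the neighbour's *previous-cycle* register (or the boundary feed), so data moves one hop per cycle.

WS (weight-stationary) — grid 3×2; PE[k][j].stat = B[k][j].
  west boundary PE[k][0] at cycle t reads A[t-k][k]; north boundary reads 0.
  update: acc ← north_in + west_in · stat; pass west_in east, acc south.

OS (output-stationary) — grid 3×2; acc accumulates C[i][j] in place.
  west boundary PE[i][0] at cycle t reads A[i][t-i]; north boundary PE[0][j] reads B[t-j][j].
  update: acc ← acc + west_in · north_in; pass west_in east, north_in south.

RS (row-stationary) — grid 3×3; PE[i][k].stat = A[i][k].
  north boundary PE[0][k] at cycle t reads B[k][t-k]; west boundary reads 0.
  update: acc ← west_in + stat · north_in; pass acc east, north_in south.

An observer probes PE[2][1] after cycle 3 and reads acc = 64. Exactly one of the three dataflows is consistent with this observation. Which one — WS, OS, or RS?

dataflow = WS

— WS: 3×2; PE[2][1] trace:
  c0 r2c1: 0 / 0 / 0
  c1 r2c1: 0 / 0 / 0
  c2 r2c1: 0 / 0 / 0
  c3 r2c1: 64 / 3 / 64
— OS: 3×2; PE[2][1] trace:
  c0 r2c1: 0 / 0 / 0
  c1 r2c1: 0 / 0 / 0
  c2 r2c1: 0 / 0 / 0
  c3 r2c1: 14 / 2 / 7
— RS: 3×3; PE[2][1] trace:
  c0 r2c1: 0 / 0 / 0
  c1 r2c1: 0 / 0 / 0
  c2 r2c1: 0 / 0 / 0
  c3 r2c1: 18 / 18 / 3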